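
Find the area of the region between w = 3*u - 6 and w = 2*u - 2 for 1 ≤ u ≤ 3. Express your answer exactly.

4

On [1, 3], (3*u - 6) - (2*u - 2) = u - 4 is ≤ 0 throughout, so the area is a single integral of |u - 4|.
∫[1,3] (u - 4) du = -4; the area of that piece is 4.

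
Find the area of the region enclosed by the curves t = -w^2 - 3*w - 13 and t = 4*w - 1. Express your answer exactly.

Both boundary curves give t as a function of w, so integrate with respect to w. Setting them equal: -w^2 - 7*w - 12 = 0, i.e. -(w + 3)*(w + 4) = 0, so they meet at w = -4, -3.
For w in [-4, -3], t = -w^2 - 3*w - 13 is on the right; area = ∫[-4,-3] (-w^2 - 7*w - 12) dw = 1/6.

1/6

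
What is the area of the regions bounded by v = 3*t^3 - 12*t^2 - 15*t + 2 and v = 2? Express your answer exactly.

Set the curves equal: 3*t^3 - 12*t^2 - 15*t + 2 = 2, so 3*t^3 - 12*t^2 - 15*t = 0, which factors as 3*t*(t - 5)*(t + 1) = 0. The curves meet at t = -1, 0, 5.
On [-1, 0], v = 3*t^3 - 12*t^2 - 15*t + 2 is on top; that piece has area ∫[-1,0] (3*t^3 - 12*t^2 - 15*t) dt = 11/4.
On [0, 5], v = 2 is on top; that piece has area ∫[0,5] (-(3*t^3 - 12*t^2 - 15*t)) dt = 875/4.
Total enclosed area = 11/4 + 875/4 = 443/2.

443/2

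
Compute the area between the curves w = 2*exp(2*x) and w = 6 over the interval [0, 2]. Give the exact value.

-17 + 6*log(3) + exp(4)

The difference (2*exp(2*x)) - (6) = 2*exp(2*x) - 6 changes sign at x = log(3)/2 inside [0, 2], so split the integral there.
∫[0,log(3)/2] (2*exp(2*x) - 6) dx = 2 - log(27); the area of that piece is -2 + log(27).
∫[log(3)/2,2] (2*exp(2*x) - 6) dx = -15 + 3*log(3) + exp(4).
Total area = (-2 + log(27)) + (-15 + 3*log(3) + exp(4)) = -17 + 6*log(3) + exp(4).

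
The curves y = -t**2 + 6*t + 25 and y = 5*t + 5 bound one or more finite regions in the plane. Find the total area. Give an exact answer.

Set the curves equal: -t**2 + 6*t + 25 = 5*t + 5, so -t**2 + t + 20 = 0, which factors as -(t - 5)*(t + 4) = 0. The curves meet at t = -4, 5.
On [-4, 5], y = -t**2 + 6*t + 25 is on top; that piece has area ∫[-4,5] (-t**2 + t + 20) dt = 243/2.

243/2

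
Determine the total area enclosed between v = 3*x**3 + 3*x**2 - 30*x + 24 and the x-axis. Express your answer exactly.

The curve meets the x-axis where 3*x**3 + 3*x**2 - 30*x + 24 = 0, i.e. 3*(x - 2)*(x - 1)*(x + 4) = 0, at x = -4, 1, 2.
On [-4, 1] the curve lies above the axis; ∫[-4,1] (3*x**3 + 3*x**2 - 30*x + 24) dx = 875/4, giving area 875/4.
On [1, 2] the curve lies below the axis; ∫[1,2] (3*x**3 + 3*x**2 - 30*x + 24) dx = -11/4, giving area 11/4.
Total area = 875/4 + 11/4 = 443/2.

443/2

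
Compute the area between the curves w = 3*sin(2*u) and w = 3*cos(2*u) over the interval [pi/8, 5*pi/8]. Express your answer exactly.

On [pi/8, 5*pi/8], (3*sin(2*u)) - (3*cos(2*u)) = 3*sin(2*u) - 3*cos(2*u) is ≥ 0 throughout, so the area is a single integral of |3*sin(2*u) - 3*cos(2*u)|.
∫[pi/8,5*pi/8] (3*sin(2*u) - 3*cos(2*u)) du = 3*sqrt(2).

3*sqrt(2)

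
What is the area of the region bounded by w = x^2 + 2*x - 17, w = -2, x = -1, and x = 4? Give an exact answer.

47

The difference (x^2 + 2*x - 17) - (-2) = x^2 + 2*x - 15 changes sign at x = 3 inside [-1, 4], so split the integral there.
∫[-1,3] (x^2 + 2*x - 15) dx = -128/3; the area of that piece is 128/3.
∫[3,4] (x^2 + 2*x - 15) dx = 13/3.
Total area = 128/3 + 13/3 = 47.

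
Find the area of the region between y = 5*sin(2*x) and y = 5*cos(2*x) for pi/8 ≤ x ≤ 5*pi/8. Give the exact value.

On [pi/8, 5*pi/8], (5*sin(2*x)) - (5*cos(2*x)) = 5*sin(2*x) - 5*cos(2*x) is ≥ 0 throughout, so the area is a single integral of |5*sin(2*x) - 5*cos(2*x)|.
∫[pi/8,5*pi/8] (5*sin(2*x) - 5*cos(2*x)) dx = 5*sqrt(2).

5*sqrt(2)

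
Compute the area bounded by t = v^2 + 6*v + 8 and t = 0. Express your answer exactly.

Both boundary curves give t as a function of v, so integrate with respect to v. Setting them equal: v^2 + 6*v + 8 = 0, i.e. (v + 2)*(v + 4) = 0, so they meet at v = -4, -2.
For v in [-4, -2], t = v^2 + 6*v + 8 is on the left; area = ∫[-4,-2] (-(v^2 + 6*v + 8)) dv = 4/3.

4/3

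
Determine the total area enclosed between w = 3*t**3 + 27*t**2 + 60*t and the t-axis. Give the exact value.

The curve meets the t-axis where 3*t**3 + 27*t**2 + 60*t = 0, i.e. 3*t*(t + 4)*(t + 5) = 0, at t = -5, -4, 0.
On [-5, -4] the curve lies above the axis; ∫[-5,-4] (3*t**3 + 27*t**2 + 60*t) dt = 9/4, giving area 9/4.
On [-4, 0] the curve lies below the axis; ∫[-4,0] (3*t**3 + 27*t**2 + 60*t) dt = -96, giving area 96.
Total area = 9/4 + 96 = 393/4.

393/4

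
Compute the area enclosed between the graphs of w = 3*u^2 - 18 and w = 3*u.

Set the curves equal: 3*u^2 - 18 = 3*u, so 3*u^2 - 3*u - 18 = 0, which factors as 3*(u - 3)*(u + 2) = 0. The curves meet at u = -2, 3.
On [-2, 3], w = 3*u is on top; that piece has area ∫[-2,3] (-(3*u^2 - 3*u - 18)) du = 125/2.

125/2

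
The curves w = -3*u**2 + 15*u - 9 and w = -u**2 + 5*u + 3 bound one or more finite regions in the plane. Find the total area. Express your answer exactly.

1/3

Set the curves equal: -3*u**2 + 15*u - 9 = -u**2 + 5*u + 3, so -2*u**2 + 10*u - 12 = 0, which factors as -2*(u - 3)*(u - 2) = 0. The curves meet at u = 2, 3.
On [2, 3], w = -3*u**2 + 15*u - 9 is on top; that piece has area ∫[2,3] (-2*u**2 + 10*u - 12) du = 1/3.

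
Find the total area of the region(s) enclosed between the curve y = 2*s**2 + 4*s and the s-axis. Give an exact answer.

8/3

The curve meets the s-axis where 2*s**2 + 4*s = 0, i.e. 2*s*(s + 2) = 0, at s = -2, 0.
On [-2, 0] the curve lies below the axis; ∫[-2,0] (2*s**2 + 4*s) ds = -8/3, giving area 8/3.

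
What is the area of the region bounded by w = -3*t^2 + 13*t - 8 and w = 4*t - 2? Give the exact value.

Set the curves equal: -3*t^2 + 13*t - 8 = 4*t - 2, so -3*t^2 + 9*t - 6 = 0, which factors as -3*(t - 2)*(t - 1) = 0. The curves meet at t = 1, 2.
On [1, 2], w = -3*t^2 + 13*t - 8 is on top; that piece has area ∫[1,2] (-3*t^2 + 9*t - 6) dt = 1/2.

1/2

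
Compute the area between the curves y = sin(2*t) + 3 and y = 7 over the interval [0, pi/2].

-1 + 2*pi

On [0, pi/2], (sin(2*t) + 3) - (7) = sin(2*t) - 4 is ≤ 0 throughout, so the area is a single integral of |sin(2*t) - 4|.
∫[0,pi/2] (sin(2*t) - 4) dt = 1 - 2*pi; the area of that piece is -1 + 2*pi.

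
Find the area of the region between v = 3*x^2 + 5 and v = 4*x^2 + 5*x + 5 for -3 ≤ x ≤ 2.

The difference (3*x^2 + 5) - (4*x^2 + 5*x + 5) = -x^2 - 5*x changes sign at x = 0 inside [-3, 2], so split the integral there.
∫[-3,0] (-x^2 - 5*x) dx = 27/2.
∫[0,2] (-x^2 - 5*x) dx = -38/3; the area of that piece is 38/3.
Total area = 27/2 + 38/3 = 157/6.

157/6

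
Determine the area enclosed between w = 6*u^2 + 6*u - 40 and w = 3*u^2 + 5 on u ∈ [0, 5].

137

The difference (6*u^2 + 6*u - 40) - (3*u^2 + 5) = 3*u^2 + 6*u - 45 changes sign at u = 3 inside [0, 5], so split the integral there.
∫[0,3] (3*u^2 + 6*u - 45) du = -81; the area of that piece is 81.
∫[3,5] (3*u^2 + 6*u - 45) du = 56.
Total area = 81 + 56 = 137.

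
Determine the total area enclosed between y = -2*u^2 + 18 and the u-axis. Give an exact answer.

The curve meets the u-axis where -2*u^2 + 18 = 0, i.e. -2*(u - 3)*(u + 3) = 0, at u = -3, 3.
On [-3, 3] the curve lies above the axis; ∫[-3,3] (-2*u^2 + 18) du = 72, giving area 72.

72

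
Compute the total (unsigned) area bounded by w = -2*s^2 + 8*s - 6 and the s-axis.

The curve meets the s-axis where -2*s^2 + 8*s - 6 = 0, i.e. -2*(s - 3)*(s - 1) = 0, at s = 1, 3.
On [1, 3] the curve lies above the axis; ∫[1,3] (-2*s^2 + 8*s - 6) ds = 8/3, giving area 8/3.

8/3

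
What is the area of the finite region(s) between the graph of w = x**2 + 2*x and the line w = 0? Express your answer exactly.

4/3

The curve meets the x-axis where x**2 + 2*x = 0, i.e. x*(x + 2) = 0, at x = -2, 0.
On [-2, 0] the curve lies below the axis; ∫[-2,0] (x**2 + 2*x) dx = -4/3, giving area 4/3.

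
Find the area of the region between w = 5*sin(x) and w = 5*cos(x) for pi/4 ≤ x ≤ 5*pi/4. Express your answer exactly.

10*sqrt(2)

On [pi/4, 5*pi/4], (5*sin(x)) - (5*cos(x)) = 5*sin(x) - 5*cos(x) is ≥ 0 throughout, so the area is a single integral of |5*sin(x) - 5*cos(x)|.
∫[pi/4,5*pi/4] (5*sin(x) - 5*cos(x)) dx = 10*sqrt(2).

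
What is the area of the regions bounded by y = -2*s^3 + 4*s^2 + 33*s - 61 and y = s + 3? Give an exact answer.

1136/3

Set the curves equal: -2*s^3 + 4*s^2 + 33*s - 61 = s + 3, so -2*s^3 + 4*s^2 + 32*s - 64 = 0, which factors as -2*(s - 4)*(s - 2)*(s + 4) = 0. The curves meet at s = -4, 2, 4.
On [-4, 2], y = s + 3 is on top; that piece has area ∫[-4,2] (-(-2*s^3 + 4*s^2 + 32*s - 64)) ds = 360.
On [2, 4], y = -2*s^3 + 4*s^2 + 33*s - 61 is on top; that piece has area ∫[2,4] (-2*s^3 + 4*s^2 + 32*s - 64) ds = 56/3.
Total enclosed area = 360 + 56/3 = 1136/3.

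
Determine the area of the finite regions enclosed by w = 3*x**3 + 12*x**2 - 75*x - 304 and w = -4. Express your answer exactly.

4019/2

Set the curves equal: 3*x**3 + 12*x**2 - 75*x - 304 = -4, so 3*x**3 + 12*x**2 - 75*x - 300 = 0, which factors as 3*(x - 5)*(x + 4)*(x + 5) = 0. The curves meet at x = -5, -4, 5.
On [-5, -4], w = 3*x**3 + 12*x**2 - 75*x - 304 is on top; that piece has area ∫[-5,-4] (3*x**3 + 12*x**2 - 75*x - 300) dx = 19/4.
On [-4, 5], w = -4 is on top; that piece has area ∫[-4,5] (-(3*x**3 + 12*x**2 - 75*x - 300)) dx = 8019/4.
Total enclosed area = 19/4 + 8019/4 = 4019/2.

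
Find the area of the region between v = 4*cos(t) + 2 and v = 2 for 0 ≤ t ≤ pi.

8

The difference (4*cos(t) + 2) - (2) = 4*cos(t) changes sign at t = pi/2 inside [0, pi], so split the integral there.
∫[0,pi/2] (4*cos(t)) dt = 4.
∫[pi/2,pi] (4*cos(t)) dt = -4; the area of that piece is 4.
Total area = 4 + 4 = 8.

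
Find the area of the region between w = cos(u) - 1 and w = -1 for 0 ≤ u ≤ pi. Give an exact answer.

The difference (cos(u) - 1) - (-1) = cos(u) changes sign at u = pi/2 inside [0, pi], so split the integral there.
∫[0,pi/2] (cos(u)) du = 1.
∫[pi/2,pi] (cos(u)) du = -1; the area of that piece is 1.
Total area = 1 + 1 = 2.

2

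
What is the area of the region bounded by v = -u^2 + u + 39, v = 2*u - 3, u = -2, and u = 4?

222

On [-2, 4], (-u^2 + u + 39) - (2*u - 3) = -u^2 - u + 42 is ≥ 0 throughout, so the area is a single integral of |-u^2 - u + 42|.
∫[-2,4] (-u^2 - u + 42) du = 222.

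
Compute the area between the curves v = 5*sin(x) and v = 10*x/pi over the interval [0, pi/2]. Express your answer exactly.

5 - 5*pi/4

On [0, pi/2], (5*sin(x)) - (10*x/pi) = -10*x/pi + 5*sin(x) is ≥ 0 throughout, so the area is a single integral of |-10*x/pi + 5*sin(x)|.
∫[0,pi/2] (-10*x/pi + 5*sin(x)) dx = 5 - 5*pi/4.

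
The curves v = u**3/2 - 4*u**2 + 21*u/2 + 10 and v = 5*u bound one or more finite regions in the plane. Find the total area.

443/12

Set the curves equal: u**3/2 - 4*u**2 + 21*u/2 + 10 = 5*u, so u**3/2 - 4*u**2 + 11*u/2 + 10 = 0, which factors as (u - 5)*(u - 4)*(u + 1)/2 = 0. The curves meet at u = -1, 4, 5.
On [-1, 4], v = u**3/2 - 4*u**2 + 21*u/2 + 10 is on top; that piece has area ∫[-1,4] (u**3/2 - 4*u**2 + 11*u/2 + 10) du = 875/24.
On [4, 5], v = 5*u is on top; that piece has area ∫[4,5] (-(u**3/2 - 4*u**2 + 11*u/2 + 10)) du = 11/24.
Total enclosed area = 875/24 + 11/24 = 443/12.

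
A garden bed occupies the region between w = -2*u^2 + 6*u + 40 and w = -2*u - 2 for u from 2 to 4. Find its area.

On [2, 4], (-2*u^2 + 6*u + 40) - (-2*u - 2) = -2*u^2 + 8*u + 42 is ≥ 0 throughout, so the area is a single integral of |-2*u^2 + 8*u + 42|.
∫[2,4] (-2*u^2 + 8*u + 42) du = 284/3.

284/3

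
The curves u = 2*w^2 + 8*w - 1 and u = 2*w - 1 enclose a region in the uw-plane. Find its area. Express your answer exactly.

Both boundary curves give u as a function of w, so integrate with respect to w. Setting them equal: 2*w^2 + 6*w = 0, i.e. 2*w*(w + 3) = 0, so they meet at w = -3, 0.
For w in [-3, 0], u = 2*w^2 + 8*w - 1 is on the left; area = ∫[-3,0] (-(2*w^2 + 6*w)) dw = 9.

9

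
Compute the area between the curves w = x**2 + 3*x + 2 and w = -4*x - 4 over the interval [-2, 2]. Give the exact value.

101/3

The difference (x**2 + 3*x + 2) - (-4*x - 4) = x**2 + 7*x + 6 changes sign at x = -1 inside [-2, 2], so split the integral there.
∫[-2,-1] (x**2 + 7*x + 6) dx = -13/6; the area of that piece is 13/6.
∫[-1,2] (x**2 + 7*x + 6) dx = 63/2.
Total area = 13/6 + 63/2 = 101/3.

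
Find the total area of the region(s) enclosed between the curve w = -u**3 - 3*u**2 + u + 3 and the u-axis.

8

The curve meets the u-axis where -u**3 - 3*u**2 + u + 3 = 0, i.e. -(u - 1)*(u + 1)*(u + 3) = 0, at u = -3, -1, 1.
On [-3, -1] the curve lies below the axis; ∫[-3,-1] (-u**3 - 3*u**2 + u + 3) du = -4, giving area 4.
On [-1, 1] the curve lies above the axis; ∫[-1,1] (-u**3 - 3*u**2 + u + 3) du = 4, giving area 4.
Total area = 4 + 4 = 8.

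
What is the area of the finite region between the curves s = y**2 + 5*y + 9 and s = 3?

1/6

Both boundary curves give s as a function of y, so integrate with respect to y. Setting them equal: y**2 + 5*y + 6 = 0, i.e. (y + 2)*(y + 3) = 0, so they meet at y = -3, -2.
For y in [-3, -2], s = y**2 + 5*y + 9 is on the left; area = ∫[-3,-2] (-(y**2 + 5*y + 6)) dy = 1/6.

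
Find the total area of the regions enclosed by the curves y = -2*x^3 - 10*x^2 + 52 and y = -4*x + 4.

443/3

Set the curves equal: -2*x^3 - 10*x^2 + 52 = -4*x + 4, so -2*x^3 - 10*x^2 + 4*x + 48 = 0, which factors as -2*(x - 2)*(x + 3)*(x + 4) = 0. The curves meet at x = -4, -3, 2.
On [-4, -3], y = -4*x + 4 is on top; that piece has area ∫[-4,-3] (-(-2*x^3 - 10*x^2 + 4*x + 48)) dx = 11/6.
On [-3, 2], y = -2*x^3 - 10*x^2 + 52 is on top; that piece has area ∫[-3,2] (-2*x^3 - 10*x^2 + 4*x + 48) dx = 875/6.
Total enclosed area = 11/6 + 875/6 = 443/3.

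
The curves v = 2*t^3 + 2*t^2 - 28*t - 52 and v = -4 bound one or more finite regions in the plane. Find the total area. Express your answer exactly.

1741/6

Set the curves equal: 2*t^3 + 2*t^2 - 28*t - 52 = -4, so 2*t^3 + 2*t^2 - 28*t - 48 = 0, which factors as 2*(t - 4)*(t + 2)*(t + 3) = 0. The curves meet at t = -3, -2, 4.
On [-3, -2], v = 2*t^3 + 2*t^2 - 28*t - 52 is on top; that piece has area ∫[-3,-2] (2*t^3 + 2*t^2 - 28*t - 48) dt = 13/6.
On [-2, 4], v = -4 is on top; that piece has area ∫[-2,4] (-(2*t^3 + 2*t^2 - 28*t - 48)) dt = 288.
Total enclosed area = 13/6 + 288 = 1741/6.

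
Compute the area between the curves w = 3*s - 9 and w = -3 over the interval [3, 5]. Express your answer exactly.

12

On [3, 5], (3*s - 9) - (-3) = 3*s - 6 is ≥ 0 throughout, so the area is a single integral of |3*s - 6|.
∫[3,5] (3*s - 6) ds = 12.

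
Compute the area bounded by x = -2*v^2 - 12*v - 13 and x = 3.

8/3

Both boundary curves give x as a function of v, so integrate with respect to v. Setting them equal: -2*v^2 - 12*v - 16 = 0, i.e. -2*(v + 2)*(v + 4) = 0, so they meet at v = -4, -2.
For v in [-4, -2], x = -2*v^2 - 12*v - 13 is on the right; area = ∫[-4,-2] (-2*v^2 - 12*v - 16) dv = 8/3.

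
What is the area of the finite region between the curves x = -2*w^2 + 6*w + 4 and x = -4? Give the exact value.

Both boundary curves give x as a function of w, so integrate with respect to w. Setting them equal: -2*w^2 + 6*w + 8 = 0, i.e. -2*(w - 4)*(w + 1) = 0, so they meet at w = -1, 4.
For w in [-1, 4], x = -2*w^2 + 6*w + 4 is on the right; area = ∫[-1,4] (-2*w^2 + 6*w + 8) dw = 125/3.

125/3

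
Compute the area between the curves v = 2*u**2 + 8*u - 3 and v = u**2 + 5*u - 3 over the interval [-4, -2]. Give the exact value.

The difference (2*u**2 + 8*u - 3) - (u**2 + 5*u - 3) = u**2 + 3*u changes sign at u = -3 inside [-4, -2], so split the integral there.
∫[-4,-3] (u**2 + 3*u) du = 11/6.
∫[-3,-2] (u**2 + 3*u) du = -7/6; the area of that piece is 7/6.
Total area = 11/6 + 7/6 = 3.

3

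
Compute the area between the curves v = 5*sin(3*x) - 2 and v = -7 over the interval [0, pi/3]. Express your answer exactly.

On [0, pi/3], (5*sin(3*x) - 2) - (-7) = 5*sin(3*x) + 5 is ≥ 0 throughout, so the area is a single integral of |5*sin(3*x) + 5|.
∫[0,pi/3] (5*sin(3*x) + 5) dx = 10/3 + 5*pi/3.

10/3 + 5*pi/3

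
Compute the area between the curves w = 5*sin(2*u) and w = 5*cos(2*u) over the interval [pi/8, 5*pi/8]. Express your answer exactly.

5*sqrt(2)

On [pi/8, 5*pi/8], (5*sin(2*u)) - (5*cos(2*u)) = 5*sin(2*u) - 5*cos(2*u) is ≥ 0 throughout, so the area is a single integral of |5*sin(2*u) - 5*cos(2*u)|.
∫[pi/8,5*pi/8] (5*sin(2*u) - 5*cos(2*u)) du = 5*sqrt(2).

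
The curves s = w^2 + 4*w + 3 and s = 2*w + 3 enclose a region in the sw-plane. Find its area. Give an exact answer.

4/3

Both boundary curves give s as a function of w, so integrate with respect to w. Setting them equal: w^2 + 2*w = 0, i.e. w*(w + 2) = 0, so they meet at w = -2, 0.
For w in [-2, 0], s = w^2 + 4*w + 3 is on the left; area = ∫[-2,0] (-(w^2 + 2*w)) dw = 4/3.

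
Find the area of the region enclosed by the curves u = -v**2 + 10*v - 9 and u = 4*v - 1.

4/3

Both boundary curves give u as a function of v, so integrate with respect to v. Setting them equal: -v**2 + 6*v - 8 = 0, i.e. -(v - 4)*(v - 2) = 0, so they meet at v = 2, 4.
For v in [2, 4], u = -v**2 + 10*v - 9 is on the right; area = ∫[2,4] (-v**2 + 6*v - 8) dv = 4/3.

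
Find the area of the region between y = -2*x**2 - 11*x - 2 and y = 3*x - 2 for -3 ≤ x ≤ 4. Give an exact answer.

599/3

The difference (-2*x**2 - 11*x - 2) - (3*x - 2) = -2*x**2 - 14*x changes sign at x = 0 inside [-3, 4], so split the integral there.
∫[-3,0] (-2*x**2 - 14*x) dx = 45.
∫[0,4] (-2*x**2 - 14*x) dx = -464/3; the area of that piece is 464/3.
Total area = 45 + 464/3 = 599/3.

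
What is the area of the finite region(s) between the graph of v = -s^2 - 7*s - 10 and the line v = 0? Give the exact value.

9/2

The curve meets the s-axis where -s^2 - 7*s - 10 = 0, i.e. -(s + 2)*(s + 5) = 0, at s = -5, -2.
On [-5, -2] the curve lies above the axis; ∫[-5,-2] (-s^2 - 7*s - 10) ds = 9/2, giving area 9/2.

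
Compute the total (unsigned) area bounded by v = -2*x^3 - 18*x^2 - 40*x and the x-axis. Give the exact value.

The curve meets the x-axis where -2*x^3 - 18*x^2 - 40*x = 0, i.e. -2*x*(x + 4)*(x + 5) = 0, at x = -5, -4, 0.
On [-5, -4] the curve lies below the axis; ∫[-5,-4] (-2*x^3 - 18*x^2 - 40*x) dx = -3/2, giving area 3/2.
On [-4, 0] the curve lies above the axis; ∫[-4,0] (-2*x^3 - 18*x^2 - 40*x) dx = 64, giving area 64.
Total area = 3/2 + 64 = 131/2.

131/2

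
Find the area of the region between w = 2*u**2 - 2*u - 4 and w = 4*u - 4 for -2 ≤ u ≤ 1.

59/3

The difference (2*u**2 - 2*u - 4) - (4*u - 4) = 2*u**2 - 6*u changes sign at u = 0 inside [-2, 1], so split the integral there.
∫[-2,0] (2*u**2 - 6*u) du = 52/3.
∫[0,1] (2*u**2 - 6*u) du = -7/3; the area of that piece is 7/3.
Total area = 52/3 + 7/3 = 59/3.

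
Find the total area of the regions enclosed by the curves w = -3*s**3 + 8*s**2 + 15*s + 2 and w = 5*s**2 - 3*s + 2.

253/4

Set the curves equal: -3*s**3 + 8*s**2 + 15*s + 2 = 5*s**2 - 3*s + 2, so -3*s**3 + 3*s**2 + 18*s = 0, which factors as -3*s*(s - 3)*(s + 2) = 0. The curves meet at s = -2, 0, 3.
On [-2, 0], w = 5*s**2 - 3*s + 2 is on top; that piece has area ∫[-2,0] (-(-3*s**3 + 3*s**2 + 18*s)) ds = 16.
On [0, 3], w = -3*s**3 + 8*s**2 + 15*s + 2 is on top; that piece has area ∫[0,3] (-3*s**3 + 3*s**2 + 18*s) ds = 189/4.
Total enclosed area = 16 + 189/4 = 253/4.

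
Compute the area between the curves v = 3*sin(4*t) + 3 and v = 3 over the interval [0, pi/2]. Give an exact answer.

3

The difference (3*sin(4*t) + 3) - (3) = 3*sin(4*t) changes sign at t = pi/4 inside [0, pi/2], so split the integral there.
∫[0,pi/4] (3*sin(4*t)) dt = 3/2.
∫[pi/4,pi/2] (3*sin(4*t)) dt = -3/2; the area of that piece is 3/2.
Total area = 3/2 + 3/2 = 3.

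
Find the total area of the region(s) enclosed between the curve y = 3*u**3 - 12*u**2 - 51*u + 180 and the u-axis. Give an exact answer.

The curve meets the u-axis where 3*u**3 - 12*u**2 - 51*u + 180 = 0, i.e. 3*(u - 5)*(u - 3)*(u + 4) = 0, at u = -4, 3, 5.
On [-4, 3] the curve lies above the axis; ∫[-4,3] (3*u**3 - 12*u**2 - 51*u + 180) du = 3773/4, giving area 3773/4.
On [3, 5] the curve lies below the axis; ∫[3,5] (3*u**3 - 12*u**2 - 51*u + 180) du = -32, giving area 32.
Total area = 3773/4 + 32 = 3901/4.

3901/4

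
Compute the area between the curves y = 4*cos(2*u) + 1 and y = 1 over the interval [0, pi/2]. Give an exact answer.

The difference (4*cos(2*u) + 1) - (1) = 4*cos(2*u) changes sign at u = pi/4 inside [0, pi/2], so split the integral there.
∫[0,pi/4] (4*cos(2*u)) du = 2.
∫[pi/4,pi/2] (4*cos(2*u)) du = -2; the area of that piece is 2.
Total area = 2 + 2 = 4.

4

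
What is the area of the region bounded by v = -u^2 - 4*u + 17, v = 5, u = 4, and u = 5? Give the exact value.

79/3

On [4, 5], (-u^2 - 4*u + 17) - (5) = -u^2 - 4*u + 12 is ≤ 0 throughout, so the area is a single integral of |-u^2 - 4*u + 12|.
∫[4,5] (-u^2 - 4*u + 12) du = -79/3; the area of that piece is 79/3.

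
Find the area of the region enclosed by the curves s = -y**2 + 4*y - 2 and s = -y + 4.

Both boundary curves give s as a function of y, so integrate with respect to y. Setting them equal: -y**2 + 5*y - 6 = 0, i.e. -(y - 3)*(y - 2) = 0, so they meet at y = 2, 3.
For y in [2, 3], s = -y**2 + 4*y - 2 is on the right; area = ∫[2,3] (-y**2 + 5*y - 6) dy = 1/6.

1/6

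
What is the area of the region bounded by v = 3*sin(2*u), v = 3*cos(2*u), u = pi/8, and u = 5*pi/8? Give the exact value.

3*sqrt(2)

On [pi/8, 5*pi/8], (3*sin(2*u)) - (3*cos(2*u)) = 3*sin(2*u) - 3*cos(2*u) is ≥ 0 throughout, so the area is a single integral of |3*sin(2*u) - 3*cos(2*u)|.
∫[pi/8,5*pi/8] (3*sin(2*u) - 3*cos(2*u)) du = 3*sqrt(2).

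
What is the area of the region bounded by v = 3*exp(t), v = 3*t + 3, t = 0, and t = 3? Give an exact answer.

-51/2 + 3*exp(3)

On [0, 3], (3*exp(t)) - (3*t + 3) = -3*t + 3*exp(t) - 3 is ≥ 0 throughout, so the area is a single integral of |-3*t + 3*exp(t) - 3|.
∫[0,3] (-3*t + 3*exp(t) - 3) dt = -51/2 + 3*exp(3).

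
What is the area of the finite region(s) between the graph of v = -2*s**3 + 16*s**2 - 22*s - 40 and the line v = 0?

The curve meets the s-axis where -2*s**3 + 16*s**2 - 22*s - 40 = 0, i.e. -2*(s - 5)*(s - 4)*(s + 1) = 0, at s = -1, 4, 5.
On [-1, 4] the curve lies below the axis; ∫[-1,4] (-2*s**3 + 16*s**2 - 22*s - 40) ds = -875/6, giving area 875/6.
On [4, 5] the curve lies above the axis; ∫[4,5] (-2*s**3 + 16*s**2 - 22*s - 40) ds = 11/6, giving area 11/6.
Total area = 875/6 + 11/6 = 443/3.

443/3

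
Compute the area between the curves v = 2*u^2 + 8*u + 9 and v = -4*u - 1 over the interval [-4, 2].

72

The difference (2*u^2 + 8*u + 9) - (-4*u - 1) = 2*u^2 + 12*u + 10 changes sign at u = -1 inside [-4, 2], so split the integral there.
∫[-4,-1] (2*u^2 + 12*u + 10) du = -18; the area of that piece is 18.
∫[-1,2] (2*u^2 + 12*u + 10) du = 54.
Total area = 18 + 54 = 72.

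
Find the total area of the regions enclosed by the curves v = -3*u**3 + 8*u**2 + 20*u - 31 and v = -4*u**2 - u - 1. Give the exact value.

937/4

Set the curves equal: -3*u**3 + 8*u**2 + 20*u - 31 = -4*u**2 - u - 1, so -3*u**3 + 12*u**2 + 21*u - 30 = 0, which factors as -3*(u - 5)*(u - 1)*(u + 2) = 0. The curves meet at u = -2, 1, 5.
On [-2, 1], v = -4*u**2 - u - 1 is on top; that piece has area ∫[-2,1] (-(-3*u**3 + 12*u**2 + 21*u - 30)) du = 297/4.
On [1, 5], v = -3*u**3 + 8*u**2 + 20*u - 31 is on top; that piece has area ∫[1,5] (-3*u**3 + 12*u**2 + 21*u - 30) du = 160.
Total enclosed area = 297/4 + 160 = 937/4.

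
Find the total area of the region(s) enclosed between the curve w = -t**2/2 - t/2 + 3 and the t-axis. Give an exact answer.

The curve meets the t-axis where -t**2/2 - t/2 + 3 = 0, i.e. -(t - 2)*(t + 3)/2 = 0, at t = -3, 2.
On [-3, 2] the curve lies above the axis; ∫[-3,2] (-t**2/2 - t/2 + 3) dt = 125/12, giving area 125/12.

125/12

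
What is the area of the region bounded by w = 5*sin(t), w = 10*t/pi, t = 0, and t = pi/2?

On [0, pi/2], (5*sin(t)) - (10*t/pi) = -10*t/pi + 5*sin(t) is ≥ 0 throughout, so the area is a single integral of |-10*t/pi + 5*sin(t)|.
∫[0,pi/2] (-10*t/pi + 5*sin(t)) dt = 5 - 5*pi/4.

5 - 5*pi/4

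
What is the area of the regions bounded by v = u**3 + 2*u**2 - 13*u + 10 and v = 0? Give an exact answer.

1741/12

Set the curves equal: u**3 + 2*u**2 - 13*u + 10 = 0, so u**3 + 2*u**2 - 13*u + 10 = 0, which factors as (u - 2)*(u - 1)*(u + 5) = 0. The curves meet at u = -5, 1, 2.
On [-5, 1], v = u**3 + 2*u**2 - 13*u + 10 is on top; that piece has area ∫[-5,1] (u**3 + 2*u**2 - 13*u + 10) du = 144.
On [1, 2], v = 0 is on top; that piece has area ∫[1,2] (-(u**3 + 2*u**2 - 13*u + 10)) du = 13/12.
Total enclosed area = 144 + 13/12 = 1741/12.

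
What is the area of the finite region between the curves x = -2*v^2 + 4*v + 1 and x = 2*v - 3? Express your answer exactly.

Both boundary curves give x as a function of v, so integrate with respect to v. Setting them equal: -2*v^2 + 2*v + 4 = 0, i.e. -2*(v - 2)*(v + 1) = 0, so they meet at v = -1, 2.
For v in [-1, 2], x = -2*v^2 + 4*v + 1 is on the right; area = ∫[-1,2] (-2*v^2 + 2*v + 4) dv = 9.

9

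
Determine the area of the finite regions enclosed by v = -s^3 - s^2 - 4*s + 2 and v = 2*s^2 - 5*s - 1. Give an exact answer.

Set the curves equal: -s^3 - s^2 - 4*s + 2 = 2*s^2 - 5*s - 1, so -s^3 - 3*s^2 + s + 3 = 0, which factors as -(s - 1)*(s + 1)*(s + 3) = 0. The curves meet at s = -3, -1, 1.
On [-3, -1], v = 2*s^2 - 5*s - 1 is on top; that piece has area ∫[-3,-1] (-(-s^3 - 3*s^2 + s + 3)) ds = 4.
On [-1, 1], v = -s^3 - s^2 - 4*s + 2 is on top; that piece has area ∫[-1,1] (-s^3 - 3*s^2 + s + 3) ds = 4.
Total enclosed area = 4 + 4 = 8.

8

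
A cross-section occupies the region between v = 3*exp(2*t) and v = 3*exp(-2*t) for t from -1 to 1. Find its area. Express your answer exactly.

-6 + 3*exp(-2) + 3*exp(2)

The difference (3*exp(2*t)) - (3*exp(-2*t)) = 3*exp(2*t) - 3*exp(-2*t) changes sign at t = 0 inside [-1, 1], so split the integral there.
∫[-1,0] (3*exp(2*t) - 3*exp(-2*t)) dt = -3*exp(2)/2 - 3*exp(-2)/2 + 3; the area of that piece is -3 + 3*exp(-2)/2 + 3*exp(2)/2.
∫[0,1] (3*exp(2*t) - 3*exp(-2*t)) dt = -3 + 3*exp(-2)/2 + 3*exp(2)/2.
Total area = (-3 + 3*exp(-2)/2 + 3*exp(2)/2) + (-3 + 3*exp(-2)/2 + 3*exp(2)/2) = -6 + 3*exp(-2) + 3*exp(2).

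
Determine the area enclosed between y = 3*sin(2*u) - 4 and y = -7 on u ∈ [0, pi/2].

3 + 3*pi/2

On [0, pi/2], (3*sin(2*u) - 4) - (-7) = 3*sin(2*u) + 3 is ≥ 0 throughout, so the area is a single integral of |3*sin(2*u) + 3|.
∫[0,pi/2] (3*sin(2*u) + 3) du = 3 + 3*pi/2.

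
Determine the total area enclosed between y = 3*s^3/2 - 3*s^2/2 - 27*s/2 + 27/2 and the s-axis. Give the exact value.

74

The curve meets the s-axis where 3*s^3/2 - 3*s^2/2 - 27*s/2 + 27/2 = 0, i.e. 3*(s - 3)*(s - 1)*(s + 3)/2 = 0, at s = -3, 1, 3.
On [-3, 1] the curve lies above the axis; ∫[-3,1] (3*s^3/2 - 3*s^2/2 - 27*s/2 + 27/2) ds = 64, giving area 64.
On [1, 3] the curve lies below the axis; ∫[1,3] (3*s^3/2 - 3*s^2/2 - 27*s/2 + 27/2) ds = -10, giving area 10.
Total area = 64 + 10 = 74.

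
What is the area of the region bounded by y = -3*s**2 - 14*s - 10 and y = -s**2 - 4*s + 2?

Set the curves equal: -3*s**2 - 14*s - 10 = -s**2 - 4*s + 2, so -2*s**2 - 10*s - 12 = 0, which factors as -2*(s + 2)*(s + 3) = 0. The curves meet at s = -3, -2.
On [-3, -2], y = -3*s**2 - 14*s - 10 is on top; that piece has area ∫[-3,-2] (-2*s**2 - 10*s - 12) ds = 1/3.

1/3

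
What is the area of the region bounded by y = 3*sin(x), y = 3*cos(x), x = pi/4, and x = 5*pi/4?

On [pi/4, 5*pi/4], (3*sin(x)) - (3*cos(x)) = 3*sin(x) - 3*cos(x) is ≥ 0 throughout, so the area is a single integral of |3*sin(x) - 3*cos(x)|.
∫[pi/4,5*pi/4] (3*sin(x) - 3*cos(x)) dx = 6*sqrt(2).

6*sqrt(2)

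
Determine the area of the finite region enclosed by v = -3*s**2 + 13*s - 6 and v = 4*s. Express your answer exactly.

1/2

Set the curves equal: -3*s**2 + 13*s - 6 = 4*s, so -3*s**2 + 9*s - 6 = 0, which factors as -3*(s - 2)*(s - 1) = 0. The curves meet at s = 1, 2.
On [1, 2], v = -3*s**2 + 13*s - 6 is on top; that piece has area ∫[1,2] (-3*s**2 + 9*s - 6) ds = 1/2.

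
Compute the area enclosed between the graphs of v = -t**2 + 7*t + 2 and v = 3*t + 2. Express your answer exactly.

32/3

Set the curves equal: -t**2 + 7*t + 2 = 3*t + 2, so -t**2 + 4*t = 0, which factors as -t*(t - 4) = 0. The curves meet at t = 0, 4.
On [0, 4], v = -t**2 + 7*t + 2 is on top; that piece has area ∫[0,4] (-t**2 + 4*t) dt = 32/3.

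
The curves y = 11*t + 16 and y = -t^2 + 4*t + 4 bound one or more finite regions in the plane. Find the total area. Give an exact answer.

1/6

Set the curves equal: 11*t + 16 = -t^2 + 4*t + 4, so t^2 + 7*t + 12 = 0, which factors as (t + 3)*(t + 4) = 0. The curves meet at t = -4, -3.
On [-4, -3], y = -t^2 + 4*t + 4 is on top; that piece has area ∫[-4,-3] (-(t^2 + 7*t + 12)) dt = 1/6.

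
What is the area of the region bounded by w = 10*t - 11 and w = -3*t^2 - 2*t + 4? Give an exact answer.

Set the curves equal: 10*t - 11 = -3*t^2 - 2*t + 4, so 3*t^2 + 12*t - 15 = 0, which factors as 3*(t - 1)*(t + 5) = 0. The curves meet at t = -5, 1.
On [-5, 1], w = -3*t^2 - 2*t + 4 is on top; that piece has area ∫[-5,1] (-(3*t^2 + 12*t - 15)) dt = 108.

108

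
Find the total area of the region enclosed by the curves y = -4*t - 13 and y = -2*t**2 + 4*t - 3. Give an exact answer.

72

Set the curves equal: -4*t - 13 = -2*t**2 + 4*t - 3, so 2*t**2 - 8*t - 10 = 0, which factors as 2*(t - 5)*(t + 1) = 0. The curves meet at t = -1, 5.
On [-1, 5], y = -2*t**2 + 4*t - 3 is on top; that piece has area ∫[-1,5] (-(2*t**2 - 8*t - 10)) dt = 72.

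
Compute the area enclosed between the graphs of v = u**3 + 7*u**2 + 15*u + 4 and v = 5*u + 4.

Set the curves equal: u**3 + 7*u**2 + 15*u + 4 = 5*u + 4, so u**3 + 7*u**2 + 10*u = 0, which factors as u*(u + 2)*(u + 5) = 0. The curves meet at u = -5, -2, 0.
On [-5, -2], v = u**3 + 7*u**2 + 15*u + 4 is on top; that piece has area ∫[-5,-2] (u**3 + 7*u**2 + 10*u) du = 63/4.
On [-2, 0], v = 5*u + 4 is on top; that piece has area ∫[-2,0] (-(u**3 + 7*u**2 + 10*u)) du = 16/3.
Total enclosed area = 63/4 + 16/3 = 253/12.

253/12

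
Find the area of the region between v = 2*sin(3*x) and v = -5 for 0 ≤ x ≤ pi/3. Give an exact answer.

On [0, pi/3], (2*sin(3*x)) - (-5) = 2*sin(3*x) + 5 is ≥ 0 throughout, so the area is a single integral of |2*sin(3*x) + 5|.
∫[0,pi/3] (2*sin(3*x) + 5) dx = 4/3 + 5*pi/3.

4/3 + 5*pi/3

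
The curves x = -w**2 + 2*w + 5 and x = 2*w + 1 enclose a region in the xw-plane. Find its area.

32/3

Both boundary curves give x as a function of w, so integrate with respect to w. Setting them equal: -w**2 + 4 = 0, i.e. -(w - 2)*(w + 2) = 0, so they meet at w = -2, 2.
For w in [-2, 2], x = -w**2 + 2*w + 5 is on the right; area = ∫[-2,2] (-w**2 + 4) dw = 32/3.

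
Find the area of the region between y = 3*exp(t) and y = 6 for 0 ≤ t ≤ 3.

The difference (3*exp(t)) - (6) = 3*exp(t) - 6 changes sign at t = log(2) inside [0, 3], so split the integral there.
∫[0,log(2)] (3*exp(t) - 6) dt = 3 - log(64); the area of that piece is -3 + log(64).
∫[log(2),3] (3*exp(t) - 6) dt = -24 + 6*log(2) + 3*exp(3).
Total area = (-3 + log(64)) + (-24 + 6*log(2) + 3*exp(3)) = -27 + 12*log(2) + 3*exp(3).

-27 + 12*log(2) + 3*exp(3)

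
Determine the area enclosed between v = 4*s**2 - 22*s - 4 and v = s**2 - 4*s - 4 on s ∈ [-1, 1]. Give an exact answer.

18

The difference (4*s**2 - 22*s - 4) - (s**2 - 4*s - 4) = 3*s**2 - 18*s changes sign at s = 0 inside [-1, 1], so split the integral there.
∫[-1,0] (3*s**2 - 18*s) ds = 10.
∫[0,1] (3*s**2 - 18*s) ds = -8; the area of that piece is 8.
Total area = 10 + 8 = 18.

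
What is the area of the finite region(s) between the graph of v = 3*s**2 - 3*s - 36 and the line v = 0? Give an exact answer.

343/2

The curve meets the s-axis where 3*s**2 - 3*s - 36 = 0, i.e. 3*(s - 4)*(s + 3) = 0, at s = -3, 4.
On [-3, 4] the curve lies below the axis; ∫[-3,4] (3*s**2 - 3*s - 36) ds = -343/2, giving area 343/2.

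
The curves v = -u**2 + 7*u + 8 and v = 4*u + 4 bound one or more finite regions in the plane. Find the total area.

Set the curves equal: -u**2 + 7*u + 8 = 4*u + 4, so -u**2 + 3*u + 4 = 0, which factors as -(u - 4)*(u + 1) = 0. The curves meet at u = -1, 4.
On [-1, 4], v = -u**2 + 7*u + 8 is on top; that piece has area ∫[-1,4] (-u**2 + 3*u + 4) du = 125/6.

125/6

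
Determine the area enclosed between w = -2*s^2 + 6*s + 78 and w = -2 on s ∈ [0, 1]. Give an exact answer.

On [0, 1], (-2*s^2 + 6*s + 78) - (-2) = -2*s^2 + 6*s + 80 is ≥ 0 throughout, so the area is a single integral of |-2*s^2 + 6*s + 80|.
∫[0,1] (-2*s^2 + 6*s + 80) ds = 247/3.

247/3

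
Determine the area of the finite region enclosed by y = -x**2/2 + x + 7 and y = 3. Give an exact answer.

Set the curves equal: -x**2/2 + x + 7 = 3, so -x**2/2 + x + 4 = 0, which factors as -(x - 4)*(x + 2)/2 = 0. The curves meet at x = -2, 4.
On [-2, 4], y = -x**2/2 + x + 7 is on top; that piece has area ∫[-2,4] (-x**2/2 + x + 4) dx = 18.

18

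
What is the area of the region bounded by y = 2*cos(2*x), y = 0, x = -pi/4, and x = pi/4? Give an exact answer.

On [-pi/4, pi/4], (2*cos(2*x)) - (0) = 2*cos(2*x) is ≥ 0 throughout, so the area is a single integral of |2*cos(2*x)|.
∫[-pi/4,pi/4] (2*cos(2*x)) dx = 2.

2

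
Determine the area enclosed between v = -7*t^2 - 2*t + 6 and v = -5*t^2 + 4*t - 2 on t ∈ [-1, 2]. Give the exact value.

61/3

The difference (-7*t^2 - 2*t + 6) - (-5*t^2 + 4*t - 2) = -2*t^2 - 6*t + 8 changes sign at t = 1 inside [-1, 2], so split the integral there.
∫[-1,1] (-2*t^2 - 6*t + 8) dt = 44/3.
∫[1,2] (-2*t^2 - 6*t + 8) dt = -17/3; the area of that piece is 17/3.
Total area = 44/3 + 17/3 = 61/3.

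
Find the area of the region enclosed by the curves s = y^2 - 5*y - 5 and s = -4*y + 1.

Both boundary curves give s as a function of y, so integrate with respect to y. Setting them equal: y^2 - y - 6 = 0, i.e. (y - 3)*(y + 2) = 0, so they meet at y = -2, 3.
For y in [-2, 3], s = y^2 - 5*y - 5 is on the left; area = ∫[-2,3] (-(y^2 - y - 6)) dy = 125/6.

125/6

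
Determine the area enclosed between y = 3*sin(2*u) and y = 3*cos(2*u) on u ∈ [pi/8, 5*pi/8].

3*sqrt(2)

On [pi/8, 5*pi/8], (3*sin(2*u)) - (3*cos(2*u)) = 3*sin(2*u) - 3*cos(2*u) is ≥ 0 throughout, so the area is a single integral of |3*sin(2*u) - 3*cos(2*u)|.
∫[pi/8,5*pi/8] (3*sin(2*u) - 3*cos(2*u)) du = 3*sqrt(2).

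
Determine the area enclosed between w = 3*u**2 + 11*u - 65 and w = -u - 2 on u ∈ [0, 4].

The difference (3*u**2 + 11*u - 65) - (-u - 2) = 3*u**2 + 12*u - 63 changes sign at u = 3 inside [0, 4], so split the integral there.
∫[0,3] (3*u**2 + 12*u - 63) du = -108; the area of that piece is 108.
∫[3,4] (3*u**2 + 12*u - 63) du = 16.
Total area = 108 + 16 = 124.

124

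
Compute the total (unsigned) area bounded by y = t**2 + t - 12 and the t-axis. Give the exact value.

The curve meets the t-axis where t**2 + t - 12 = 0, i.e. (t - 3)*(t + 4) = 0, at t = -4, 3.
On [-4, 3] the curve lies below the axis; ∫[-4,3] (t**2 + t - 12) dt = -343/6, giving area 343/6.

343/6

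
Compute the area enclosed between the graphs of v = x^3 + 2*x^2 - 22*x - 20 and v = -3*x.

2521/12

Set the curves equal: x^3 + 2*x^2 - 22*x - 20 = -3*x, so x^3 + 2*x^2 - 19*x - 20 = 0, which factors as (x - 4)*(x + 1)*(x + 5) = 0. The curves meet at x = -5, -1, 4.
On [-5, -1], v = x^3 + 2*x^2 - 22*x - 20 is on top; that piece has area ∫[-5,-1] (x^3 + 2*x^2 - 19*x - 20) dx = 224/3.
On [-1, 4], v = -3*x is on top; that piece has area ∫[-1,4] (-(x^3 + 2*x^2 - 19*x - 20)) dx = 1625/12.
Total enclosed area = 224/3 + 1625/12 = 2521/12.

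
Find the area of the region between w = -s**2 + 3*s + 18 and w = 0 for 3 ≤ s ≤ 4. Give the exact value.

97/6

On [3, 4], (-s**2 + 3*s + 18) - (0) = -s**2 + 3*s + 18 is ≥ 0 throughout, so the area is a single integral of |-s**2 + 3*s + 18|.
∫[3,4] (-s**2 + 3*s + 18) ds = 97/6.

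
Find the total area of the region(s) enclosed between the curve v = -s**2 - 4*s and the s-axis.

The curve meets the s-axis where -s**2 - 4*s = 0, i.e. -s*(s + 4) = 0, at s = -4, 0.
On [-4, 0] the curve lies above the axis; ∫[-4,0] (-s**2 - 4*s) ds = 32/3, giving area 32/3.

32/3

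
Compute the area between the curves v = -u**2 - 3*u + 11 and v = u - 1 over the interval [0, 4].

32

The difference (-u**2 - 3*u + 11) - (u - 1) = -u**2 - 4*u + 12 changes sign at u = 2 inside [0, 4], so split the integral there.
∫[0,2] (-u**2 - 4*u + 12) du = 40/3.
∫[2,4] (-u**2 - 4*u + 12) du = -56/3; the area of that piece is 56/3.
Total area = 40/3 + 56/3 = 32.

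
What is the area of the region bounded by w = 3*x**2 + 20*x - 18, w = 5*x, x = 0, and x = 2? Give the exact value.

The difference (3*x**2 + 20*x - 18) - (5*x) = 3*x**2 + 15*x - 18 changes sign at x = 1 inside [0, 2], so split the integral there.
∫[0,1] (3*x**2 + 15*x - 18) dx = -19/2; the area of that piece is 19/2.
∫[1,2] (3*x**2 + 15*x - 18) dx = 23/2.
Total area = 19/2 + 23/2 = 21.

21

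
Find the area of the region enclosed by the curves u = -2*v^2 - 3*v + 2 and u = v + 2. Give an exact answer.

8/3

Both boundary curves give u as a function of v, so integrate with respect to v. Setting them equal: -2*v^2 - 4*v = 0, i.e. -2*v*(v + 2) = 0, so they meet at v = -2, 0.
For v in [-2, 0], u = -2*v^2 - 3*v + 2 is on the right; area = ∫[-2,0] (-2*v^2 - 4*v) dv = 8/3.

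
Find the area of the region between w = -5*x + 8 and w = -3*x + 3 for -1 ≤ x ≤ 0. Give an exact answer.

6

On [-1, 0], (-5*x + 8) - (-3*x + 3) = -2*x + 5 is ≥ 0 throughout, so the area is a single integral of |-2*x + 5|.
∫[-1,0] (-2*x + 5) dx = 6.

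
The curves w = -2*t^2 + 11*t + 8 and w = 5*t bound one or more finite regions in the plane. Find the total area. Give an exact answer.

Set the curves equal: -2*t^2 + 11*t + 8 = 5*t, so -2*t^2 + 6*t + 8 = 0, which factors as -2*(t - 4)*(t + 1) = 0. The curves meet at t = -1, 4.
On [-1, 4], w = -2*t^2 + 11*t + 8 is on top; that piece has area ∫[-1,4] (-2*t^2 + 6*t + 8) dt = 125/3.

125/3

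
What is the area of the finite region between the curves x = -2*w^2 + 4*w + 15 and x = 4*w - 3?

72

Both boundary curves give x as a function of w, so integrate with respect to w. Setting them equal: -2*w^2 + 18 = 0, i.e. -2*(w - 3)*(w + 3) = 0, so they meet at w = -3, 3.
For w in [-3, 3], x = -2*w^2 + 4*w + 15 is on the right; area = ∫[-3,3] (-2*w^2 + 18) dw = 72.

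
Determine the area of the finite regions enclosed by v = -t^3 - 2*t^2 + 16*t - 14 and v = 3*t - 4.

1741/12

Set the curves equal: -t^3 - 2*t^2 + 16*t - 14 = 3*t - 4, so -t^3 - 2*t^2 + 13*t - 10 = 0, which factors as -(t - 2)*(t - 1)*(t + 5) = 0. The curves meet at t = -5, 1, 2.
On [-5, 1], v = 3*t - 4 is on top; that piece has area ∫[-5,1] (-(-t^3 - 2*t^2 + 13*t - 10)) dt = 144.
On [1, 2], v = -t^3 - 2*t^2 + 16*t - 14 is on top; that piece has area ∫[1,2] (-t^3 - 2*t^2 + 13*t - 10) dt = 13/12.
Total enclosed area = 144 + 13/12 = 1741/12.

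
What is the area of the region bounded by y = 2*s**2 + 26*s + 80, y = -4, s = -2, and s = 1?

On [-2, 1], (2*s**2 + 26*s + 80) - (-4) = 2*s**2 + 26*s + 84 is ≥ 0 throughout, so the area is a single integral of |2*s**2 + 26*s + 84|.
∫[-2,1] (2*s**2 + 26*s + 84) ds = 219.

219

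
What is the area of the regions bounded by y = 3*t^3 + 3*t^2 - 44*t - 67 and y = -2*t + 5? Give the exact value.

1741/4

Set the curves equal: 3*t^3 + 3*t^2 - 44*t - 67 = -2*t + 5, so 3*t^3 + 3*t^2 - 42*t - 72 = 0, which factors as 3*(t - 4)*(t + 2)*(t + 3) = 0. The curves meet at t = -3, -2, 4.
On [-3, -2], y = 3*t^3 + 3*t^2 - 44*t - 67 is on top; that piece has area ∫[-3,-2] (3*t^3 + 3*t^2 - 42*t - 72) dt = 13/4.
On [-2, 4], y = -2*t + 5 is on top; that piece has area ∫[-2,4] (-(3*t^3 + 3*t^2 - 42*t - 72)) dt = 432.
Total enclosed area = 13/4 + 432 = 1741/4.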